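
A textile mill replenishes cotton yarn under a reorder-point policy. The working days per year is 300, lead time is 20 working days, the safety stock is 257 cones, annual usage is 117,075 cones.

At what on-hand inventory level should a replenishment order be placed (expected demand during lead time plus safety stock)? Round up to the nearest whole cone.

Daily demand d = 117,075 / 300 = 390.250 cones/day
Demand during lead time = 390.250 × 20 = 7,805.00
Reorder point = 7,805.00 + 257 = 8,062.00 → round up

8,062 cones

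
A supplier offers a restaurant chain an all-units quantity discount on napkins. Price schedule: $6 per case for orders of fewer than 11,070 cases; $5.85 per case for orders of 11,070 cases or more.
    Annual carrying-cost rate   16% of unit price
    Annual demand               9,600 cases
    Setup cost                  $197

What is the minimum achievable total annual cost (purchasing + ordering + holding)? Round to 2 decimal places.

$59,505.55

H₁ = 16%×$6 = $0.9600;  H₂ = 16%×$5.85 = $0.9360
EOQ₁ = √(2×9,600×197/0.9600) = 1,984.94  (< 11,070, feasible at tier 1)
EOQ₂ = √(2×9,600×197/0.9360) = 2,010.23  (< 11,070 → use Q = 11,070 at tier-2 price)
TC(tier 1 (EOQ₁), Q≈1,984.9) = $59,505.55
TC(tier 2, Q≈11,070.0) = $61,511.60
Minimum at tier 1 (EOQ₁): $59,505.55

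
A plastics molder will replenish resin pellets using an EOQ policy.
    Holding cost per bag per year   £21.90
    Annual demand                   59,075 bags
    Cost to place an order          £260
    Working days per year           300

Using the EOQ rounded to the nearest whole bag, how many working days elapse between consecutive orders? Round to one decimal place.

Optimal lot size Q* = (2 × 59,075 × £260 / £21.9)^½ ≈ 1,184.35 → Q = 1,184 bags
Cycle time = (working days × Q)/D = (300 × 1,184) / 59,075 = 6.013 days

6.0 days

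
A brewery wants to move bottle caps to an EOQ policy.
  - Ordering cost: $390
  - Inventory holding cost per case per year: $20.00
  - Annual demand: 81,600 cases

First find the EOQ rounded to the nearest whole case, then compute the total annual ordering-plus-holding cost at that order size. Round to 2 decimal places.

2DS/H = 2·81,600·390/20 = 3,182,400.00
EOQ = √3,182,400.00 ≈ 1,783.93 → Q = 1,784 cases
Orders/yr = 81,600/1,784 = 45.740; ordering cost = 45.740 × $390 = $17,838.57
Average inventory = 1,784/2 = 892; holding cost = 892 × $20 = $17,840.00
Total = $17,838.57 + $17,840.00 = $35,678.57

$35,678.57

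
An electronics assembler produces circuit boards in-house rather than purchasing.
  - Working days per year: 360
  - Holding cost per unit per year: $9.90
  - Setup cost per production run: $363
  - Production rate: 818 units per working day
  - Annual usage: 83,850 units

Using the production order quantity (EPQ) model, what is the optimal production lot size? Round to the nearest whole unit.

2,932 units

d = 83,850/360 = 232.9167 units/day;  effective holding cost H(1 − d/p) = 9.9·(1 − 232.9167/818) = 7.08108
Q* = √(2DS / H_eff) = √(2·83,850·363 / 7.08108) ≈ 2,932.04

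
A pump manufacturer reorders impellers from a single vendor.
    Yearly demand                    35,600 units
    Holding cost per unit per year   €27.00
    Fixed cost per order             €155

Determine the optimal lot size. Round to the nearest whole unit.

EOQ = √(2DS/H) = √(2 × 35,600 × 155 / 27)
    = √(408,740.74) ≈ 639.33

639 units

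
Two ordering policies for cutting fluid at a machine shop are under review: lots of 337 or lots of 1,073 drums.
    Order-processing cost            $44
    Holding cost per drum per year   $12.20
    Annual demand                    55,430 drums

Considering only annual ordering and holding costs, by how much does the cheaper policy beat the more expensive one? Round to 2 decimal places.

$474.56

Annual cost at Q: ordering D·S/Q plus holding Q·H/2.
TC(337) = (55,430/337)×44 + (337/2)×12.2 = $9,292.85
TC(1,073) = (55,430/1,073)×44 + (1,073/2)×12.2 = $8,818.29
Lots of 1,073 are cheaper by $474.56.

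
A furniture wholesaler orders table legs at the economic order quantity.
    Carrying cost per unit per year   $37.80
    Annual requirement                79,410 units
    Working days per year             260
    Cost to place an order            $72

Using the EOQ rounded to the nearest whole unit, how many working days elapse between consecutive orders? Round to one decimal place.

Optimal lot size Q* = (2 × 79,410 × $72 / $37.8)^½ ≈ 550.01 → Q = 550 units
T = Q/D × 260 days = 550/79,410 × 260 = 1.801 days

1.8 days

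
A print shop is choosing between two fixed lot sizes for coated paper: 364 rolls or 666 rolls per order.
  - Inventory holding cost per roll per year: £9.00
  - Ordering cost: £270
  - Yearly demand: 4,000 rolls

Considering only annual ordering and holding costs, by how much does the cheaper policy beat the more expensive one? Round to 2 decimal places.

£13.59

For each Q, cost = (D/Q)·S + (Q/2)·H.
TC(364) = (4,000/364)×270 + (364/2)×9 = £4,605.03
TC(666) = (4,000/666)×270 + (666/2)×9 = £4,618.62
|ΔTC| = |£4,605.03 − £4,618.62| = £13.59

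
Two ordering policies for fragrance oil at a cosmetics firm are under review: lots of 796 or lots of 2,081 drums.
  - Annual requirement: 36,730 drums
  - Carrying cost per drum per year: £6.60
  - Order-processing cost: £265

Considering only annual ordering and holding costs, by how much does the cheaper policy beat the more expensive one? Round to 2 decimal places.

For each Q, cost = (D/Q)·S + (Q/2)·H.
TC(796) = (36,730/796)×265 + (796/2)×6.6 = £14,854.75
TC(2,081) = (36,730/2,081)×265 + (2,081/2)×6.6 = £11,544.59
Cheaper: Q = 2,081.  Difference = £3,310.16

£3,310.16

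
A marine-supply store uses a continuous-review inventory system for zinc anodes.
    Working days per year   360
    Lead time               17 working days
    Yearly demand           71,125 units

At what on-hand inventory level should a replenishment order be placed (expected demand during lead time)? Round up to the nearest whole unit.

Daily demand d = 71,125 / 360 = 197.569 units/day
Demand during lead time = 197.569 × 17 = 3,358.68
Reorder point = 3,358.68 → round up

3,359 units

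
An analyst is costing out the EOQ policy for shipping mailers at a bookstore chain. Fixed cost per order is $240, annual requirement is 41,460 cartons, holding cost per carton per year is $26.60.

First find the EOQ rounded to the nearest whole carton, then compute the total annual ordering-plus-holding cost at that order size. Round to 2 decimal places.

$23,007.85

2DS/H = 2·41,460·240/26.6 = 748,150.38
EOQ = √748,150.38 ≈ 864.96 → Q = 865 cartons
Ordering: D/Q × S = 41,460/865 × $240 = $11,503.35
Holding:  Q/2 × H = 865/2 × $26.6 = $11,504.50
Total = $11,503.35 + $11,504.50 = $23,007.85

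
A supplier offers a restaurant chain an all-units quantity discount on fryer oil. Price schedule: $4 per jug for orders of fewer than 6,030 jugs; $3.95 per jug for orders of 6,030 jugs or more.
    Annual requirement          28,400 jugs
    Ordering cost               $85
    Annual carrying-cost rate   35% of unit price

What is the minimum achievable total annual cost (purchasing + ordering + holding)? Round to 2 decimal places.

H₁ = 35%×$4 = $1.4000;  H₂ = 35%×$3.95 = $1.3825
EOQ₁ = √(2×28,400×85/1.4000) = 1,857.03  (< 6,030, feasible at tier 1)
EOQ₂ = √(2×28,400×85/1.3825) = 1,868.75  (< 6,030 → use Q = 6,030 at tier-2 price)
TC(tier 1 (EOQ₁), Q≈1,857.0) = $116,199.85
TC(tier 2, Q≈6,030.0) = $116,748.57
Minimum at tier 1 (EOQ₁): $116,199.85

$116,199.85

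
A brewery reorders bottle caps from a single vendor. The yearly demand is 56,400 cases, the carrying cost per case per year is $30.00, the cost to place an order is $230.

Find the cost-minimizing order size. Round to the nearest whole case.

930 cases

2DS/H = 2·56,400·230/30 = 864,800.00
EOQ = √864,800.00 ≈ 929.95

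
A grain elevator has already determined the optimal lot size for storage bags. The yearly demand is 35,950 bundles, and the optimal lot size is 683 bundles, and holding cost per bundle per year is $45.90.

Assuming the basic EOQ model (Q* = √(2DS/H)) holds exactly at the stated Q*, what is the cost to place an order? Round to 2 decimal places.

$297.80

From Q* = √(2DS/H) ⇒ Q*² = 2DS/H.
S = Q²H / (2D) = 683² × 45.9 / (2 × 35,950) = 297.8003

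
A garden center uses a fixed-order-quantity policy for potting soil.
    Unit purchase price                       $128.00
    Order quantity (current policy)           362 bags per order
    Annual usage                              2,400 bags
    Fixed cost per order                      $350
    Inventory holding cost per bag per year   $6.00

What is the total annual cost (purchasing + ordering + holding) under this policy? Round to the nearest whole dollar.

$310,606

Annual ordering cost = (D/Q)·S = (2,400/362) × 350 = $2,320.44
Annual holding cost  = (Q/2)·H = (362/2) × 6 = $1,086.00
Purchase cost = D·C = 2,400 × 128 = $307,200.00
Total = $2,320.44 + $1,086.00 + $307,200.00 = $310,606.44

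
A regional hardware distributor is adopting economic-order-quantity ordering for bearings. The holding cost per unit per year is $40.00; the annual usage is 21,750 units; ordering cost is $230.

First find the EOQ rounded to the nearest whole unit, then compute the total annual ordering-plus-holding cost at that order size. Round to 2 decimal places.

Optimal lot size Q* = (2 × 21,750 × $230 / $40)^½ ≈ 500.12 → Q = 500 units
Orders/yr = 21,750/500 = 43.500; ordering cost = 43.500 × $230 = $10,005.00
Average inventory = 500/2 = 250; holding cost = 250 × $40 = $10,000.00
Total = $10,005.00 + $10,000.00 = $20,005.00

$20,005.00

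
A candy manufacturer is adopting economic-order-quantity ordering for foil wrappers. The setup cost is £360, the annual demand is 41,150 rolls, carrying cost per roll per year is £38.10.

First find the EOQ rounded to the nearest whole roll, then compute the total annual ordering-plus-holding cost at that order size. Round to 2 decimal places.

£33,598.02

Q* = √(2·D·S / H) = √(2·41,150·360 / 38.1) = √777,637.8 ≈ 881.84 → Q = 882 rolls
Ordering: D/Q × S = 41,150/882 × £360 = £16,795.92
Holding:  Q/2 × H = 882/2 × £38.1 = £16,802.10
Total = £16,795.92 + £16,802.10 = £33,598.02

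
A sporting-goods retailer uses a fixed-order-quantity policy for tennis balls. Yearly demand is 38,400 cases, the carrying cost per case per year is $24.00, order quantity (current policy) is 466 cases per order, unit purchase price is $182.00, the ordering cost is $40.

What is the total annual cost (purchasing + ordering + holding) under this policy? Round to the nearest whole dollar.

Annual ordering cost = (D/Q)·S = (38,400/466) × 40 = $3,296.14
Annual holding cost  = (Q/2)·H = (466/2) × 24 = $5,592.00
Purchase cost = D·C = 38,400 × 182 = $6,988,800.00
Total = $3,296.14 + $5,592.00 + $6,988,800.00 = $6,997,688.14

$6,997,688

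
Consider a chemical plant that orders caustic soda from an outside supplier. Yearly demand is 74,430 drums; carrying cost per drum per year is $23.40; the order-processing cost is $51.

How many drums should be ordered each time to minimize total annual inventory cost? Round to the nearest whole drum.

570 drums

EOQ = √(2DS/H) = √(2 × 74,430 × 51 / 23.4)
    = √(324,438.46) ≈ 569.59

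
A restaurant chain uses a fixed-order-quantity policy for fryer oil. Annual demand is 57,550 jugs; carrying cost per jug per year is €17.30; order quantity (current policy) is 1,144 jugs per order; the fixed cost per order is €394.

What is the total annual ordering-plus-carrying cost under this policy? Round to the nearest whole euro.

€29,716

Orders/yr = 57,550/1,144 = 50.306; ordering cost = 50.306 × €394 = €19,820.54
Average inventory = 1,144/2 = 572; holding cost = 572 × €17.3 = €9,895.60
Total = €19,820.54 + €9,895.60 = €29,716.14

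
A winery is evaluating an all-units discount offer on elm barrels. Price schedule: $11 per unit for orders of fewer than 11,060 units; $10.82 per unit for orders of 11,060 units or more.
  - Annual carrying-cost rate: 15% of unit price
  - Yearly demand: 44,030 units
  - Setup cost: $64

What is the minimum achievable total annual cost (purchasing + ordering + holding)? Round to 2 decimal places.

H₁ = 15%×$11 = $1.6500;  H₂ = 15%×$10.82 = $1.6230
EOQ₁ = √(2×44,030×64/1.6500) = 1,848.15  (< 11,060, feasible at tier 1)
EOQ₂ = √(2×44,030×64/1.6230) = 1,863.46  (< 11,060 → use Q = 11,060 at tier-2 price)
TC(tier 1 (EOQ₁), Q≈1,848.2) = $487,379.45
TC(tier 2, Q≈11,060.0) = $485,634.57
Minimum at tier 2: $485,634.57

$485,634.57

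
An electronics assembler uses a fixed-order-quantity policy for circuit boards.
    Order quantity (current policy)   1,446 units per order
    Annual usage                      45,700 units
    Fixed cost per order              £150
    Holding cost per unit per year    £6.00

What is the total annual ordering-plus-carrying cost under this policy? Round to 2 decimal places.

Ordering: D/Q × S = 45,700/1,446 × £150 = £4,740.66
Holding:  Q/2 × H = 1,446/2 × £6 = £4,338.00
Total = £4,740.66 + £4,338.00 = £9,078.66

£9,078.66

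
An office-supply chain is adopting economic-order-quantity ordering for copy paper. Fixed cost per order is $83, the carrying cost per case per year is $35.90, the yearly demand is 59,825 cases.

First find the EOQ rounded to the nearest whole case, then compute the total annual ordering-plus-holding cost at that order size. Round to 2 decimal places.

$18,881.77

Q* = √(2·D·S / H) = √(2·59,825·83 / 35.9) = √276,628.1 ≈ 525.95 → Q = 526 cases
Ordering: D/Q × S = 59,825/526 × $83 = $9,440.07
Holding:  Q/2 × H = 526/2 × $35.9 = $9,441.70
Total = $9,440.07 + $9,441.70 = $18,881.77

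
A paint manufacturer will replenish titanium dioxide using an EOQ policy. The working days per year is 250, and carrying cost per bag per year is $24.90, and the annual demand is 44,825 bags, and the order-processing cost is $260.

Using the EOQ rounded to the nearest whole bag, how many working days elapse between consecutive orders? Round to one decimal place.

Optimal lot size Q* = (2 × 44,825 × $260 / $24.9)^½ ≈ 967.52 → Q = 968 bags
Cycle time = (working days × Q)/D = (250 × 968) / 44,825 = 5.399 days

5.4 days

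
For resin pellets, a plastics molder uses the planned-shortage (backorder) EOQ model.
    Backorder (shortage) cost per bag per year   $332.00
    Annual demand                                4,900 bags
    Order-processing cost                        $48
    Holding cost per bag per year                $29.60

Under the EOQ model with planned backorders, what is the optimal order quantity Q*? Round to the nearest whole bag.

Q* = √(2DS/H) · √((H + b)/b)
   = √(2 × 4,900 × 48 / 29.6) · √((29.6 + 332) / 332)
   = 126.063 × 1.0436 ≈ 131.56

132 bags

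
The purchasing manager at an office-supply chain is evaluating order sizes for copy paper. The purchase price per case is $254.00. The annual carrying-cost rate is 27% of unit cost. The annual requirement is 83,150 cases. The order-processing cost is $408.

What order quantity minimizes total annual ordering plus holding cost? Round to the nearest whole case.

995 cases

H = i·C = 0.27 × $254 = $68.5800 per case-year
2DS/H = 2·83,150·408/68.58 = 989,361.33
EOQ = √989,361.33 ≈ 994.67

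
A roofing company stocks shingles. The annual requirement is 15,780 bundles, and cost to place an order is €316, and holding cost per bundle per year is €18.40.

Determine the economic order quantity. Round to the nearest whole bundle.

EOQ = √(2DS/H) = √(2 × 15,780 × 316 / 18.4)
    = √(542,008.70) ≈ 736.21

736 bundles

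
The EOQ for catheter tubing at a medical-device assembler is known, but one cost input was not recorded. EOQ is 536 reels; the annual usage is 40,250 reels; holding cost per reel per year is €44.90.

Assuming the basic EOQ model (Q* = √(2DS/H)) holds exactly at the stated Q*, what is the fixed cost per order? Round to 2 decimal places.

Since Q* = (2DS/H)^½, squaring gives Q*²·H = 2DS.
S = Q²H / (2D) = 536² × 44.9 / (2 × 40,250) = 160.2434

€160.24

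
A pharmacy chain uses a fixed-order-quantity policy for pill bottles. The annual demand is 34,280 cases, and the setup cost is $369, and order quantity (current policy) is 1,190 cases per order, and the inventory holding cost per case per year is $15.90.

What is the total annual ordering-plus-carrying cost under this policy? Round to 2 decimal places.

$20,090.18

Ordering: D/Q × S = 34,280/1,190 × $369 = $10,629.68
Holding:  Q/2 × H = 1,190/2 × $15.9 = $9,460.50
Total = $10,629.68 + $9,460.50 = $20,090.18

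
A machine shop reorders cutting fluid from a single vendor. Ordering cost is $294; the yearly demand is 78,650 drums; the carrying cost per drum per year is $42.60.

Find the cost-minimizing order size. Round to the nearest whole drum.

1,042 drums

Optimal lot size Q* = (2 × 78,650 × $294 / $42.6)^½ ≈ 1,041.92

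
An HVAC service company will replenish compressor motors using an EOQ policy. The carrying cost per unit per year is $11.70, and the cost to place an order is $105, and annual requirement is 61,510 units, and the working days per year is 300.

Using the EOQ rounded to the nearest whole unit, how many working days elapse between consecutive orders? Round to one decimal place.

Optimal lot size Q* = (2 × 61,510 × $105 / $11.7)^½ ≈ 1,050.73 → Q = 1,051 units
T = Q/D × 300 days = 1,051/61,510 × 300 = 5.126 days

5.1 days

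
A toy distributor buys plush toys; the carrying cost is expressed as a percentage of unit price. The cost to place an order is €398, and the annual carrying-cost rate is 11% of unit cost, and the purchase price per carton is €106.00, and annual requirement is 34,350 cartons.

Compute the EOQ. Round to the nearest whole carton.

1,531 cartons

Carrying cost H = €106 × 11% = €11.6600/carton/yr
Optimal lot size Q* = (2 × 34,350 × €398 / €11.66)^½ ≈ 1,531.34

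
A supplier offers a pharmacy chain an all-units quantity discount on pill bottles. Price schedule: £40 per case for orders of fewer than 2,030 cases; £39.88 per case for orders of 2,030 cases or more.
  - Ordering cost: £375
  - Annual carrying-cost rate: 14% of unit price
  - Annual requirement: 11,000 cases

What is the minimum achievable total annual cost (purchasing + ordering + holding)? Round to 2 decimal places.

H₁ = 14%×£40 = £5.6000;  H₂ = 14%×£39.88 = £5.5832
EOQ₁ = √(2×11,000×375/5.6000) = 1,213.76  (< 2,030, feasible at tier 1)
EOQ₂ = √(2×11,000×375/5.5832) = 1,215.59  (< 2,030 → use Q = 2,030 at tier-2 price)
TC(tier 1 (EOQ₁), Q≈1,213.8) = £446,797.06
TC(tier 2, Q≈2,030.0) = £446,378.97
Minimum at tier 2: £446,378.97

£446,378.97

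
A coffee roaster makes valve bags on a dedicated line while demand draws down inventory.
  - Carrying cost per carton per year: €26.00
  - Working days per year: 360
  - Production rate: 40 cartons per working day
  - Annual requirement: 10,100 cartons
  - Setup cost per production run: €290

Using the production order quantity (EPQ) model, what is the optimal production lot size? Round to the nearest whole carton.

Daily demand d = 10,100/360 = 28.056; p = 40; 1 − d/p = 0.29861
EPQ = √(2DS / (H(1 − d/p)))
    = √(2 × 10,100 × 290 / (26 × 0.29861)) ≈ 868.63

869 cartons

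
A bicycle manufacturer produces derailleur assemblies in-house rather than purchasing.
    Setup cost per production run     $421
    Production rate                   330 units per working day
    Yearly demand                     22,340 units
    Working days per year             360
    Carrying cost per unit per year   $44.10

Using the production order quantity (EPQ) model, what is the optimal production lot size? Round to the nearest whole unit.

Daily demand d = 22,340/360 = 62.056; p = 330; 1 − d/p = 0.81195
EPQ = √(2DS / (H(1 − d/p)))
    = √(2 × 22,340 × 421 / (44.1 × 0.81195)) ≈ 724.79

725 units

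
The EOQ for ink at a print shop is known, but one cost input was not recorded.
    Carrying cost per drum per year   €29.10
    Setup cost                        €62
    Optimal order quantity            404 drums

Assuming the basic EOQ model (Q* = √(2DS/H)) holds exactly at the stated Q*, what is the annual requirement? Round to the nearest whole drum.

38,303 drums per year

EOQ relation: Q² = 2DS/H, so rearrange for the unknown.
D = Q²H / (2S) = 404² × 29.1 / (2 × 62) = 38,303.11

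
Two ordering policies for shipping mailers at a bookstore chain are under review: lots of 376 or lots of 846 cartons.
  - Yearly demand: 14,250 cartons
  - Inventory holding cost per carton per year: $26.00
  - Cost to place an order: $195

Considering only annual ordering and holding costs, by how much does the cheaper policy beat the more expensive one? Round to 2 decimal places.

For each Q, cost = (D/Q)·S + (Q/2)·H.
TC(376) = (14,250/376)×195 + (376/2)×26 = $12,278.29
TC(846) = (14,250/846)×195 + (846/2)×26 = $14,282.57
Cheaper: Q = 376.  Difference = $2,004.28

$2,004.28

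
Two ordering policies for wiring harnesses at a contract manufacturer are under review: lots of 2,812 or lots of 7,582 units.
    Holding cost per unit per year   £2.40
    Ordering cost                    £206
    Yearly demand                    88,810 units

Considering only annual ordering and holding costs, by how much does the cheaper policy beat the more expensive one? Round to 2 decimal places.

Annual cost at Q: ordering D·S/Q plus holding Q·H/2.
TC(2,812) = (88,810/2,812)×206 + (2,812/2)×2.4 = £9,880.40
TC(7,582) = (88,810/7,582)×206 + (7,582/2)×2.4 = £11,511.33
|ΔTC| = |£9,880.40 − £11,511.33| = £1,630.94

£1,630.94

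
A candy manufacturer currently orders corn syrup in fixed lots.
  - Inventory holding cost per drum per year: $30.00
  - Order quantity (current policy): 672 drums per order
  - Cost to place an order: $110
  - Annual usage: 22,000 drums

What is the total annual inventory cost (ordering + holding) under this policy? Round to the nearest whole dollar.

Annual ordering cost = (D/Q)·S = (22,000/672) × 110 = $3,601.19
Annual holding cost  = (Q/2)·H = (672/2) × 30 = $10,080.00
Total = $3,601.19 + $10,080.00 = $13,681.19

$13,681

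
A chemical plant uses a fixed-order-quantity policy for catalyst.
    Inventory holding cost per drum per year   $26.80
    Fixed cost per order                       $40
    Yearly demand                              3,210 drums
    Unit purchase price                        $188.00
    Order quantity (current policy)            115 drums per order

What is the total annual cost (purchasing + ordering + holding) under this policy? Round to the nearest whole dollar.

$606,138

Annual ordering cost = (D/Q)·S = (3,210/115) × 40 = $1,116.52
Annual holding cost  = (Q/2)·H = (115/2) × 26.8 = $1,541.00
Purchase cost = D·C = 3,210 × 188 = $603,480.00
Total = $1,116.52 + $1,541.00 + $603,480.00 = $606,137.52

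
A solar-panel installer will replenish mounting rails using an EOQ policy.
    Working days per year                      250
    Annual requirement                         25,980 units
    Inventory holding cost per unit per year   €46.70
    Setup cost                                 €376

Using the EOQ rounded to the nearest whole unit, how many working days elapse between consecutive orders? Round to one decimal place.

6.2 days

EOQ = √(2DS/H) = √(2 × 25,980 × 376 / 46.7)
    = √(418,350.32) ≈ 646.80 → Q = 647 units
Cycle time = (working days × Q)/D = (250 × 647) / 25,980 = 6.226 days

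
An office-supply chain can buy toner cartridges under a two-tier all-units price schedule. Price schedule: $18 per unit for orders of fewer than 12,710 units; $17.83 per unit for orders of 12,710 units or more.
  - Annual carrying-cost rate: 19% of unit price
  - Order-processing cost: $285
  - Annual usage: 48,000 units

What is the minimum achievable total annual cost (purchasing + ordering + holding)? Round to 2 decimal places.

H₁ = 19%×$18 = $3.4200;  H₂ = 19%×$17.83 = $3.3877
EOQ₁ = √(2×48,000×285/3.4200) = 2,828.43  (< 12,710, feasible at tier 1)
EOQ₂ = √(2×48,000×285/3.3877) = 2,841.88  (< 12,710 → use Q = 12,710 at tier-2 price)
TC(tier 1 (EOQ₁), Q≈2,828.4) = $873,673.22
TC(tier 2, Q≈12,710.0) = $878,445.15
Minimum at tier 1 (EOQ₁): $873,673.22

$873,673.22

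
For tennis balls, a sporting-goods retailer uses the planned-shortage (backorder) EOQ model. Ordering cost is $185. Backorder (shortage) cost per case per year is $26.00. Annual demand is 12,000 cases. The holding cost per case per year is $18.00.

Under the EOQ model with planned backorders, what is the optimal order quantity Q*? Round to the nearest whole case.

646 cases

Basic EOQ = √(2·12,000·185/18) = 496.655
Backorder adjustment √((H+b)/b) = √((18+26)/26) = 1.3009
Q* = 496.655 × 1.3009 ≈ 646.09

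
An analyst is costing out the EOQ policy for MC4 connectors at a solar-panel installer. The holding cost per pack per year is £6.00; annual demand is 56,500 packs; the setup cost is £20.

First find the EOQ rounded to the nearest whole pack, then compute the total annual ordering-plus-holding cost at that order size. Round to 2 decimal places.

£3,682.39

Optimal lot size Q* = (2 × 56,500 × £20 / £6)^½ ≈ 613.73 → Q = 614 packs
Annual ordering cost = (D/Q)·S = (56,500/614) × 20 = £1,840.39
Annual holding cost  = (Q/2)·H = (614/2) × 6 = £1,842.00
Total = £1,840.39 + £1,842.00 = £3,682.39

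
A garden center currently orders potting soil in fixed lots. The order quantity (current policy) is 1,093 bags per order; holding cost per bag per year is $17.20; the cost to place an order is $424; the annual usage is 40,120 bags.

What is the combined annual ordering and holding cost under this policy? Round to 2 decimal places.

Orders/yr = 40,120/1,093 = 36.706; ordering cost = 36.706 × $424 = $15,563.48
Average inventory = 1,093/2 = 546.5; holding cost = 546.5 × $17.2 = $9,399.80
Total = $15,563.48 + $9,399.80 = $24,963.28

$24,963.28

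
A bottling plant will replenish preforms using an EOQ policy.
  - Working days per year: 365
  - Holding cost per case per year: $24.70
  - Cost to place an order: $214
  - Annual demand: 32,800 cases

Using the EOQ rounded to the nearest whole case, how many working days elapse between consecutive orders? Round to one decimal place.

EOQ = √(2DS/H) = √(2 × 32,800 × 214 / 24.7)
    = √(568,356.28) ≈ 753.89 → Q = 754 cases
Cycle time = (working days × Q)/D = (365 × 754) / 32,800 = 8.391 days

8.4 days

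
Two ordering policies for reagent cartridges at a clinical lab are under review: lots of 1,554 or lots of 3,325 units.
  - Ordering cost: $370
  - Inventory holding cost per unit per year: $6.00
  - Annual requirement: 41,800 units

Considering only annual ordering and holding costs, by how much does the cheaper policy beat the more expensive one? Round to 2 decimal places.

$12.05

For each Q, cost = (D/Q)·S + (Q/2)·H.
TC(1,554) = (41,800/1,554)×370 + (1,554/2)×6 = $14,614.38
TC(3,325) = (41,800/3,325)×370 + (3,325/2)×6 = $14,626.43
|ΔTC| = |$14,614.38 − $14,626.43| = $12.05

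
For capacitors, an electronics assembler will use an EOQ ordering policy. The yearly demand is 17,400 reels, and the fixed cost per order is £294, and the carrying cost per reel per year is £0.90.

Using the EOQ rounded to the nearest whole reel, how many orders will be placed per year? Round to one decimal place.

5.2 orders per year

EOQ = √(2DS/H) = √(2 × 17,400 × 294 / 0.9)
    = √(11,368,000.00) ≈ 3,371.65 → Q = 3,372
Orders per year = D/Q = 17,400 / 3,372 = 5.160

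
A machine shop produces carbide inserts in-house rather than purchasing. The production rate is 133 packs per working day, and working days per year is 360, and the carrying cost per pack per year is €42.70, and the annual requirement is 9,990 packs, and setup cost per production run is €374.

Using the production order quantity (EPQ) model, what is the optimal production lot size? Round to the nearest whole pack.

d = 9,990/360 = 27.7500 packs/day;  effective holding cost H(1 − d/p) = 42.7·(1 − 27.7500/133) = 33.79079
Q* = √(2DS / H_eff) = √(2·9,990·374 / 33.79079) ≈ 470.26

470 packs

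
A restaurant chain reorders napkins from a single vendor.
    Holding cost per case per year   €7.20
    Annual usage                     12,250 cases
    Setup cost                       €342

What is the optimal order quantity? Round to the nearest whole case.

2DS/H = 2·12,250·342/7.2 = 1,163,750.00
EOQ = √1,163,750.00 ≈ 1,078.77

1,079 cases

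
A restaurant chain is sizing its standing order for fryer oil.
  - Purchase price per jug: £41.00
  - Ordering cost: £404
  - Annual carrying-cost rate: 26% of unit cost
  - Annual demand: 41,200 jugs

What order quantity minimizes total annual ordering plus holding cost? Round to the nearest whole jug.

1,767 jugs

H = i·C = 0.26 × £41 = £10.6600 per jug-year
Optimal lot size Q* = (2 × 41,200 × £404 / £10.66)^½ ≈ 1,767.16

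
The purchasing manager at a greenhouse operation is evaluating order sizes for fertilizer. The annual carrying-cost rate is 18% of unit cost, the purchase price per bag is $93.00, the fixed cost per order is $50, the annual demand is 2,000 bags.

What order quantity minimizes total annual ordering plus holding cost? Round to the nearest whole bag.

109 bags

Holding cost per bag per year: H = 18% × $93 = $16.7400
Q* = √(2·D·S / H) = √(2·2,000·50 / 16.74) = √11,947.4 ≈ 109.30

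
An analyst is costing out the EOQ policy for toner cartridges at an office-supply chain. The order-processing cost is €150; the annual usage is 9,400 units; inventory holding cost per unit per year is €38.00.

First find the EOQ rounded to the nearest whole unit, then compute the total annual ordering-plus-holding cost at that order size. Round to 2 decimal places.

€10,351.82

EOQ = √(2DS/H) = √(2 × 9,400 × 150 / 38)
    = √(74,210.53) ≈ 272.42 → Q = 272 units
Ordering: D/Q × S = 9,400/272 × €150 = €5,183.82
Holding:  Q/2 × H = 272/2 × €38 = €5,168.00
Total = €5,183.82 + €5,168.00 = €10,351.82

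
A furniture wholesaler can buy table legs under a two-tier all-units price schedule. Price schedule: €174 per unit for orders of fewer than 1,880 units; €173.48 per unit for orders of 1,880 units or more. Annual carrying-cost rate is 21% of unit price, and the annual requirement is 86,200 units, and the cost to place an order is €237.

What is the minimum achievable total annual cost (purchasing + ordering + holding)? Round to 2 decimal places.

€14,999,087.65

H₁ = 21%×€174 = €36.5400;  H₂ = 21%×€173.48 = €36.4308
EOQ₁ = √(2×86,200×237/36.5400) = 1,057.45  (< 1,880, feasible at tier 1)
EOQ₂ = √(2×86,200×237/36.4308) = 1,059.03  (< 1,880 → use Q = 1,880 at tier-2 price)
TC(tier 1 (EOQ₁), Q≈1,057.4) = €15,037,439.11
TC(tier 2, Q≈1,880.0) = €14,999,087.65
Minimum at tier 2: €14,999,087.65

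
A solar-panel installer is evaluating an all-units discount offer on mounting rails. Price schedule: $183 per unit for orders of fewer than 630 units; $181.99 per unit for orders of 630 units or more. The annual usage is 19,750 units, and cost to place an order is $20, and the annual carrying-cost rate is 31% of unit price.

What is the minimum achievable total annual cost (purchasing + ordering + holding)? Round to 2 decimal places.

H₁ = 31%×$183 = $56.7300;  H₂ = 31%×$181.99 = $56.4169
EOQ₁ = √(2×19,750×20/56.7300) = 118.01  (< 630, feasible at tier 1)
EOQ₂ = √(2×19,750×20/56.4169) = 118.33  (< 630 → use Q = 630 at tier-2 price)
TC(tier 1 (EOQ₁), Q≈118.0) = $3,620,944.53
TC(tier 2, Q≈630.0) = $3,612,700.81
Minimum at tier 2: $3,612,700.81

$3,612,700.81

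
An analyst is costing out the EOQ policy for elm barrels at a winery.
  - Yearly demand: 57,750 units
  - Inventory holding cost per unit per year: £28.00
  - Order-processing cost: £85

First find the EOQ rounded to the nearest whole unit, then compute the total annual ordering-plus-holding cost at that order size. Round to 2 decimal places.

Q* = √(2·D·S / H) = √(2·57,750·85 / 28) = √350,625.0 ≈ 592.14 → Q = 592 units
Orders/yr = 57,750/592 = 97.551; ordering cost = 97.551 × £85 = £8,291.81
Average inventory = 592/2 = 296; holding cost = 296 × £28 = £8,288.00
Total = £8,291.81 + £8,288.00 = £16,579.81

£16,579.81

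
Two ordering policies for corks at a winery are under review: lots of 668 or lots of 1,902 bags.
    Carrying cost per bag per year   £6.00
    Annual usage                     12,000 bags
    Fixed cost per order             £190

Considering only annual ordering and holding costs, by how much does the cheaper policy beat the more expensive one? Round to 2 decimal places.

£1,487.56

Annual cost at Q: ordering D·S/Q plus holding Q·H/2.
TC(668) = (12,000/668)×190 + (668/2)×6 = £5,417.17
TC(1,902) = (12,000/1,902)×190 + (1,902/2)×6 = £6,904.74
Lots of 668 are cheaper by £1,487.56.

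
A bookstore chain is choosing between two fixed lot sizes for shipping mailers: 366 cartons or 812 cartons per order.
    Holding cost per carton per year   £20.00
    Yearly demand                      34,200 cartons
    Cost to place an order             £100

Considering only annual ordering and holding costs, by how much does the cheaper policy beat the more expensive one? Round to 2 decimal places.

£672.44

For each Q, cost = (D/Q)·S + (Q/2)·H.
TC(366) = (34,200/366)×100 + (366/2)×20 = £13,004.26
TC(812) = (34,200/812)×100 + (812/2)×20 = £12,331.82
Cheaper: Q = 812.  Difference = £672.44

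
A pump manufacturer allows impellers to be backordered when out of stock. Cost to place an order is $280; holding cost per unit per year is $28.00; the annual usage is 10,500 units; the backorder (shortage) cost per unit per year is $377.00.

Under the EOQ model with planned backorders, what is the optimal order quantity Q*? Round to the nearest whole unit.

475 units

Q* = √(2DS/H) · √((H + b)/b)
   = √(2 × 10,500 × 280 / 28) · √((28 + 377) / 377)
   = 458.258 × 1.0365 ≈ 474.97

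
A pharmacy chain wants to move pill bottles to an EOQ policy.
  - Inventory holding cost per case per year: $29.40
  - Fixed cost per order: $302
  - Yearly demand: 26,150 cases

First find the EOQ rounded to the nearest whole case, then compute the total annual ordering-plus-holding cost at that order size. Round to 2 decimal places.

Optimal lot size Q* = (2 × 26,150 × $302 / $29.4)^½ ≈ 732.96 → Q = 733 cases
Orders/yr = 26,150/733 = 35.675; ordering cost = 35.675 × $302 = $10,773.94
Average inventory = 733/2 = 366.5; holding cost = 366.5 × $29.4 = $10,775.10
Total = $10,773.94 + $10,775.10 = $21,549.04

$21,549.04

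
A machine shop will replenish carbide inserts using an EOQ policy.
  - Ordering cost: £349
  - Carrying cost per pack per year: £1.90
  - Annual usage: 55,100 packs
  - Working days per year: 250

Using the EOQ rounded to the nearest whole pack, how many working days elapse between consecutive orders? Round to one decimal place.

20.4 days

Optimal lot size Q* = (2 × 55,100 × £349 / £1.9)^½ ≈ 4,499.11 → Q = 4,499 packs
Days between orders = 250 / (D/Q) = 250 / 12.247 ≈ 20.413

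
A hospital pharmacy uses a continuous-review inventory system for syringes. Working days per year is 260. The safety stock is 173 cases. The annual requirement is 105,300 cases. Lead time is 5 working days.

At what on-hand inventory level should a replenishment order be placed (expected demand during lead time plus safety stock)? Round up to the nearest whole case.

2,198 cases

Daily demand d = 105,300 / 260 = 405.000 cases/day
Demand during lead time = 405.000 × 5 = 2,025.00
Reorder point = 2,025.00 + 173 = 2,198.00 → round up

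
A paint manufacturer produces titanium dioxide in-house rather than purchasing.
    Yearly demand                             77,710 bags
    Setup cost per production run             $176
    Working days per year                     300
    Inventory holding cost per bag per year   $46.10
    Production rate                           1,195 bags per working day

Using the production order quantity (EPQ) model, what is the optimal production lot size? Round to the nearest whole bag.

d = 77,710/300 = 259.0333 bags/day;  effective holding cost H(1 − d/p) = 46.1·(1 − 259.0333/1195) = 36.10717
Q* = √(2DS / H_eff) = √(2·77,710·176 / 36.10717) ≈ 870.39

870 bags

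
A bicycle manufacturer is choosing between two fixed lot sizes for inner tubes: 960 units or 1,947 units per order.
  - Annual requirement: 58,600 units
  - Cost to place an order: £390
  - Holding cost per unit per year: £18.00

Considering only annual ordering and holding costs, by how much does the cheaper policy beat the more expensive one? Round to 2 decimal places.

£3,185.19

For each Q, cost = (D/Q)·S + (Q/2)·H.
TC(960) = (58,600/960)×390 + (960/2)×18 = £32,446.25
TC(1,947) = (58,600/1,947)×390 + (1,947/2)×18 = £29,261.06
Cheaper: Q = 1,947.  Difference = £3,185.19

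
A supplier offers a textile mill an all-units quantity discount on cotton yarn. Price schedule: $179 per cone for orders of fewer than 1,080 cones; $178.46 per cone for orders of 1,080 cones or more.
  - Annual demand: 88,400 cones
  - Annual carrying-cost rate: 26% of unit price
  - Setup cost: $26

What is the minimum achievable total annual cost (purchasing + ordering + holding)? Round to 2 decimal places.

$15,803,047.93

H₁ = 26%×$179 = $46.5400;  H₂ = 26%×$178.46 = $46.3996
EOQ₁ = √(2×88,400×26/46.5400) = 314.28  (< 1,080, feasible at tier 1)
EOQ₂ = √(2×88,400×26/46.3996) = 314.75  (< 1,080 → use Q = 1,080 at tier-2 price)
TC(tier 1 (EOQ₁), Q≈314.3) = $15,838,226.52
TC(tier 2, Q≈1,080.0) = $15,803,047.93
Minimum at tier 2: $15,803,047.93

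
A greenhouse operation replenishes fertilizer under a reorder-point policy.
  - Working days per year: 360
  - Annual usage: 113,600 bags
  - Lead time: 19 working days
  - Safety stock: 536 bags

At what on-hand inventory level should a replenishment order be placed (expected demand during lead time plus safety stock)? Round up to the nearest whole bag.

Daily demand d = 113,600 / 360 = 315.556 bags/day
Demand during lead time = 315.556 × 19 = 5,995.56
Reorder point = 5,995.56 + 536 = 6,531.56 → round up

6,532 bags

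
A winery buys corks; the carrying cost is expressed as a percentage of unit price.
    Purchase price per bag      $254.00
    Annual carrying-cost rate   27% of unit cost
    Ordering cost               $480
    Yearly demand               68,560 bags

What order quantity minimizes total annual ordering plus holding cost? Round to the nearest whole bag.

980 bags

Holding cost per bag per year: H = 27% × $254 = $68.5800
EOQ = √(2DS/H) = √(2 × 68,560 × 480 / 68.58)
    = √(959,720.03) ≈ 979.65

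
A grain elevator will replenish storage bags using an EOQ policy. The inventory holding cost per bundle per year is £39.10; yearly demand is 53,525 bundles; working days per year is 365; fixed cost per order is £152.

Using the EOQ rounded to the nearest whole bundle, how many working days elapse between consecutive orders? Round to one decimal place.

EOQ = √(2DS/H) = √(2 × 53,525 × 152 / 39.1)
    = √(416,153.45) ≈ 645.10 → Q = 645 bundles
Cycle time = (working days × Q)/D = (365 × 645) / 53,525 = 4.398 days

4.4 days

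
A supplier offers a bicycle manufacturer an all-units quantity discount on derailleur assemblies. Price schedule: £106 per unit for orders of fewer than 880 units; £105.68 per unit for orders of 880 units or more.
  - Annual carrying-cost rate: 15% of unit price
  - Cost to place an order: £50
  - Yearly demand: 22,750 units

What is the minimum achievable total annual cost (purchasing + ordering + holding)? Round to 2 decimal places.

£2,412,487.49

H₁ = 15%×£106 = £15.9000;  H₂ = 15%×£105.68 = £15.8520
EOQ₁ = √(2×22,750×50/15.9000) = 378.26  (< 880, feasible at tier 1)
EOQ₂ = √(2×22,750×50/15.8520) = 378.83  (< 880 → use Q = 880 at tier-2 price)
TC(tier 1 (EOQ₁), Q≈378.3) = £2,417,514.36
TC(tier 2, Q≈880.0) = £2,412,487.49
Minimum at tier 2: £2,412,487.49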